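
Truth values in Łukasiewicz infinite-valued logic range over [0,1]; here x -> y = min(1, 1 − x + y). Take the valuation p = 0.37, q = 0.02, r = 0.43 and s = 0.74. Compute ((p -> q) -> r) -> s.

0.96

p -> q = min(1, 1 − 0.37 + 0.02) = min(1, 0.65) = 0.65
(p -> q) -> r = min(1, 1 − 0.65 + 0.43) = min(1, 0.78) = 0.78
((p -> q) -> r) -> s = min(1, 1 − 0.78 + 0.74) = min(1, 0.96) = 0.96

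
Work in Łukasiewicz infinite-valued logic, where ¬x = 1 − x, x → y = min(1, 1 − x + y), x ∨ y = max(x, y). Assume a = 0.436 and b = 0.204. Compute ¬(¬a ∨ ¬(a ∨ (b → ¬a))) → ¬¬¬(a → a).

¬a = 1 − 0.436 = 0.564
b → ¬a = min(1, 1 − 0.204 + 0.564) = min(1, 1.360) = 1.000
a ∨ (b → ¬a) = max(0.436, 1.000) = 1.000
¬(a ∨ (b → ¬a)) = 1 − 1.000 = 0.000
¬a ∨ ¬(a ∨ (b → ¬a)) = max(0.564, 0.000) = 0.564
¬(¬a ∨ ¬(a ∨ (b → ¬a))) = 1 − 0.564 = 0.436
a → a = min(1, 1 − 0.436 + 0.436) = min(1, 1.000) = 1.000
¬(a → a) = 1 − 1.000 = 0.000
¬¬(a → a) = 1 − 0.000 = 1.000
¬¬¬(a → a) = 1 − 1.000 = 0.000
¬(¬a ∨ ¬(a ∨ (b → ¬a))) → ¬¬¬(a → a) = min(1, 1 − 0.436 + 0.000) = min(1, 0.564) = 0.564

0.564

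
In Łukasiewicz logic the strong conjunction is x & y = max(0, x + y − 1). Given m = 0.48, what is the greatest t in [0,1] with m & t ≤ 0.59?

1.00

The residuum of the Łukasiewicz t-norm gives the supremum: min(1, 1 − 0.48 + 0.59).
1 − 0.48 + 0.59 = 1.11, so t = min(1, 1.11) = 1.00.
Check: 0.48 & 1.00 = max(0, 0.48) = 0.48 ≤ 0.59.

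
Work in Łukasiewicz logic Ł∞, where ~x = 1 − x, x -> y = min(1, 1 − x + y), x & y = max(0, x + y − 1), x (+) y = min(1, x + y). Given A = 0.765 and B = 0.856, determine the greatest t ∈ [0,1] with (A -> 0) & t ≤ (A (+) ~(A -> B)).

1.000

A -> 0 = min(1, 1 − 0.765 + 0.000) = min(1, 0.235) = 0.235
So the left factor is A -> 0 = 0.235.
A -> B = min(1, 1 − 0.765 + 0.856) = min(1, 1.091) = 1.000
~(A -> B) = 1 − 1.000 = 0.000
A (+) ~(A -> B) = min(1, 0.765 + 0.000) = min(1, 0.765) = 0.765
So the right-hand bound is A (+) ~(A -> B) = 0.765.
The residuum of the Łukasiewicz t-norm gives the supremum: min(1, 1 − 0.235 + 0.765).
1 − 0.235 + 0.765 = 1.530, so t = min(1, 1.530) = 1.000.
Check: 0.235 & 1.000 = max(0, 0.235) = 0.235 ≤ 0.765.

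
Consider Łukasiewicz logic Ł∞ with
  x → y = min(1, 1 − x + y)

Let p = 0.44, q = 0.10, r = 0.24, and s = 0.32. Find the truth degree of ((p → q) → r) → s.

p → q = min(1, 1 − 0.44 + 0.10) = min(1, 0.66) = 0.66
(p → q) → r = min(1, 1 − 0.66 + 0.24) = min(1, 0.58) = 0.58
((p → q) → r) → s = min(1, 1 − 0.58 + 0.32) = min(1, 0.74) = 0.74

0.74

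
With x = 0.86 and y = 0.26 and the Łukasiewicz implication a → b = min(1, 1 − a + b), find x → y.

0.40

x → y = min(1, 1 − 0.86 + 0.26) = min(1, 0.40) = 0.40
For comparison, the Gödel implication (1 if a ≤ b else b) would give 0.26.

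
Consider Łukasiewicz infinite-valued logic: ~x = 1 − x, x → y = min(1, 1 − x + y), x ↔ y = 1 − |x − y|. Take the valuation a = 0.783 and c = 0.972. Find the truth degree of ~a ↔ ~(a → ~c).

0.462

~a = 1 − 0.783 = 0.217
~c = 1 − 0.972 = 0.028
a → ~c = min(1, 1 − 0.783 + 0.028) = min(1, 0.245) = 0.245
~(a → ~c) = 1 − 0.245 = 0.755
~a ↔ ~(a → ~c) = 1 − |0.217 − 0.755| = 1 − 0.538 = 0.462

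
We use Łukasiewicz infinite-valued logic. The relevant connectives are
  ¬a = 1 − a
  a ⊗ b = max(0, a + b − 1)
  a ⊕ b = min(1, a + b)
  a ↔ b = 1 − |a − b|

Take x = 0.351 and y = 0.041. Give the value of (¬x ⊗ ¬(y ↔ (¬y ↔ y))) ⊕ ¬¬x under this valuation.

0.351

¬x = 1 − 0.351 = 0.649
¬y = 1 − 0.041 = 0.959
¬y ↔ y = 1 − |0.959 − 0.041| = 1 − 0.918 = 0.082
y ↔ (¬y ↔ y) = 1 − |0.041 − 0.082| = 1 − 0.041 = 0.959
¬(y ↔ (¬y ↔ y)) = 1 − 0.959 = 0.041
¬x ⊗ ¬(y ↔ (¬y ↔ y)) = max(0, 0.649 + 0.041 − 1) = max(0, -0.310) = 0.000
¬¬x = 1 − 0.649 = 0.351
(¬x ⊗ ¬(y ↔ (¬y ↔ y))) ⊕ ¬¬x = min(1, 0.000 + 0.351) = min(1, 0.351) = 0.351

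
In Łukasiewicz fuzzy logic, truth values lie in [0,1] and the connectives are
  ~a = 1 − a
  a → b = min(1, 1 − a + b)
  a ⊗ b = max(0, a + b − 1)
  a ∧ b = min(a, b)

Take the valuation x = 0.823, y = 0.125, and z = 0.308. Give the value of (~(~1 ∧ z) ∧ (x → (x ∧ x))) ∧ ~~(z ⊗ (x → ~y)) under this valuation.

~1 = 1 − 1.000 = 0.000
~1 ∧ z = min(0.000, 0.308) = 0.000
~(~1 ∧ z) = 1 − 0.000 = 1.000
x ∧ x = min(0.823, 0.823) = 0.823
x → (x ∧ x) = min(1, 1 − 0.823 + 0.823) = min(1, 1.000) = 1.000
~(~1 ∧ z) ∧ (x → (x ∧ x)) = min(1.000, 1.000) = 1.000
~y = 1 − 0.125 = 0.875
x → ~y = min(1, 1 − 0.823 + 0.875) = min(1, 1.052) = 1.000
z ⊗ (x → ~y) = max(0, 0.308 + 1.000 − 1) = max(0, 0.308) = 0.308
~(z ⊗ (x → ~y)) = 1 − 0.308 = 0.692
~~(z ⊗ (x → ~y)) = 1 − 0.692 = 0.308
(~(~1 ∧ z) ∧ (x → (x ∧ x))) ∧ ~~(z ⊗ (x → ~y)) = min(1.000, 0.308) = 0.308

0.308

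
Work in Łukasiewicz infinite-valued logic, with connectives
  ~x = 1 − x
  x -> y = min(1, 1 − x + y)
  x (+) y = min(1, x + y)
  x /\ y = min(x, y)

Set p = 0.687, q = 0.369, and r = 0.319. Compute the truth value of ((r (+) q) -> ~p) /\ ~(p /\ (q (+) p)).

r (+) q = min(1, 0.319 + 0.369) = min(1, 0.688) = 0.688
~p = 1 − 0.687 = 0.313
(r (+) q) -> ~p = min(1, 1 − 0.688 + 0.313) = min(1, 0.625) = 0.625
q (+) p = min(1, 0.369 + 0.687) = min(1, 1.056) = 1.000
p /\ (q (+) p) = min(0.687, 1.000) = 0.687
~(p /\ (q (+) p)) = 1 − 0.687 = 0.313
((r (+) q) -> ~p) /\ ~(p /\ (q (+) p)) = min(0.625, 0.313) = 0.313

0.313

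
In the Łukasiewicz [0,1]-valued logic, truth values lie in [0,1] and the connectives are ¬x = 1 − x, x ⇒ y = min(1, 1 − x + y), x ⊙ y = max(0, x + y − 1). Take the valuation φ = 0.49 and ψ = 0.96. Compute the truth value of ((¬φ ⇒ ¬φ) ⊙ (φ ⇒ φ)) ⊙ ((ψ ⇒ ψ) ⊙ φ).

¬φ = 1 − 0.49 = 0.51
¬φ ⇒ ¬φ = min(1, 1 − 0.51 + 0.51) = min(1, 1.00) = 1.00
φ ⇒ φ = min(1, 1 − 0.49 + 0.49) = min(1, 1.00) = 1.00
(¬φ ⇒ ¬φ) ⊙ (φ ⇒ φ) = max(0, 1.00 + 1.00 − 1) = max(0, 1.00) = 1.00
ψ ⇒ ψ = min(1, 1 − 0.96 + 0.96) = min(1, 1.00) = 1.00
(ψ ⇒ ψ) ⊙ φ = max(0, 1.00 + 0.49 − 1) = max(0, 0.49) = 0.49
((¬φ ⇒ ¬φ) ⊙ (φ ⇒ φ)) ⊙ ((ψ ⇒ ψ) ⊙ φ) = max(0, 1.00 + 0.49 − 1) = max(0, 0.49) = 0.49

0.49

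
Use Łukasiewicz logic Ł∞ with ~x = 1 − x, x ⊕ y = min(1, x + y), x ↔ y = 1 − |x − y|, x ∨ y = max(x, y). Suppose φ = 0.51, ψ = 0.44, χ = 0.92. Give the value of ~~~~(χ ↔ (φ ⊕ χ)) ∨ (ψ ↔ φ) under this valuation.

φ ⊕ χ = min(1, 0.51 + 0.92) = min(1, 1.43) = 1.00
χ ↔ (φ ⊕ χ) = 1 − |0.92 − 1.00| = 1 − 0.08 = 0.92
~(χ ↔ (φ ⊕ χ)) = 1 − 0.92 = 0.08
~~(χ ↔ (φ ⊕ χ)) = 1 − 0.08 = 0.92
~~~(χ ↔ (φ ⊕ χ)) = 1 − 0.92 = 0.08
~~~~(χ ↔ (φ ⊕ χ)) = 1 − 0.08 = 0.92
ψ ↔ φ = 1 − |0.44 − 0.51| = 1 − 0.07 = 0.93
~~~~(χ ↔ (φ ⊕ χ)) ∨ (ψ ↔ φ) = max(0.92, 0.93) = 0.93

0.93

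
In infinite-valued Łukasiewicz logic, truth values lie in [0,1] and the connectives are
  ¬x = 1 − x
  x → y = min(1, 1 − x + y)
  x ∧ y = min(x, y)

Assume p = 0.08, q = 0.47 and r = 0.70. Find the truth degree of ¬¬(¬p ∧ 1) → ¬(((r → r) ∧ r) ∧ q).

¬p = 1 − 0.08 = 0.92
¬p ∧ 1 = min(0.92, 1.00) = 0.92
¬(¬p ∧ 1) = 1 − 0.92 = 0.08
¬¬(¬p ∧ 1) = 1 − 0.08 = 0.92
r → r = min(1, 1 − 0.70 + 0.70) = min(1, 1.00) = 1.00
(r → r) ∧ r = min(1.00, 0.70) = 0.70
((r → r) ∧ r) ∧ q = min(0.70, 0.47) = 0.47
¬(((r → r) ∧ r) ∧ q) = 1 − 0.47 = 0.53
¬¬(¬p ∧ 1) → ¬(((r → r) ∧ r) ∧ q) = min(1, 1 − 0.92 + 0.53) = min(1, 0.61) = 0.61

0.61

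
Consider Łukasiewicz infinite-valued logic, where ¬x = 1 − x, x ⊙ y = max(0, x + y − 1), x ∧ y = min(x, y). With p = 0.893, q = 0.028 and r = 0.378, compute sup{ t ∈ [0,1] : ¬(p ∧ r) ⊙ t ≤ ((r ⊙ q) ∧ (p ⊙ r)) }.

0.378

p ∧ r = min(0.893, 0.378) = 0.378
¬(p ∧ r) = 1 − 0.378 = 0.622
So the left factor is ¬(p ∧ r) = 0.622.
r ⊙ q = max(0, 0.378 + 0.028 − 1) = max(0, -0.594) = 0.000
p ⊙ r = max(0, 0.893 + 0.378 − 1) = max(0, 0.271) = 0.271
(r ⊙ q) ∧ (p ⊙ r) = min(0.000, 0.271) = 0.000
So the right-hand bound is (r ⊙ q) ∧ (p ⊙ r) = 0.000.
The residuum of the Łukasiewicz t-norm gives the supremum: min(1, 1 − 0.622 + 0.000).
1 − 0.622 + 0.000 = 0.378, so t = min(1, 0.378) = 0.378.
Check: 0.622 ⊙ 0.378 = max(0, 0.000) = 0.000 ≤ 0.000.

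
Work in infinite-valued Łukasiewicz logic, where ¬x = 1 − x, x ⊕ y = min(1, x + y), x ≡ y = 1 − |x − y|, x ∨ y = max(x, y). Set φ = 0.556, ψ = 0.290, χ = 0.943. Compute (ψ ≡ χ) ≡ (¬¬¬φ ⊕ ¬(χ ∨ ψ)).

0.846

ψ ≡ χ = 1 − |0.290 − 0.943| = 1 − 0.653 = 0.347
¬φ = 1 − 0.556 = 0.444
¬¬φ = 1 − 0.444 = 0.556
¬¬¬φ = 1 − 0.556 = 0.444
χ ∨ ψ = max(0.943, 0.290) = 0.943
¬(χ ∨ ψ) = 1 − 0.943 = 0.057
¬¬¬φ ⊕ ¬(χ ∨ ψ) = min(1, 0.444 + 0.057) = min(1, 0.501) = 0.501
(ψ ≡ χ) ≡ (¬¬¬φ ⊕ ¬(χ ∨ ψ)) = 1 − |0.347 − 0.501| = 1 − 0.154 = 0.846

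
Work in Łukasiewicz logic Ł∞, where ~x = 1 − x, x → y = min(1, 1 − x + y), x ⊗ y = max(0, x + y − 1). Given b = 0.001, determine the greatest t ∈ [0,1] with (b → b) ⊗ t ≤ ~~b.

0.001

b → b = min(1, 1 − 0.001 + 0.001) = min(1, 1.000) = 1.000
So the left factor is b → b = 1.000.
~b = 1 − 0.001 = 0.999
~~b = 1 − 0.999 = 0.001
So the right-hand bound is ~~b = 0.001.
The residuum of the Łukasiewicz t-norm gives the supremum: min(1, 1 − 1.000 + 0.001).
1 − 1.000 + 0.001 = 0.001, so t = min(1, 0.001) = 0.001.
Check: 1.000 ⊗ 0.001 = max(0, 0.001) = 0.001 ≤ 0.001.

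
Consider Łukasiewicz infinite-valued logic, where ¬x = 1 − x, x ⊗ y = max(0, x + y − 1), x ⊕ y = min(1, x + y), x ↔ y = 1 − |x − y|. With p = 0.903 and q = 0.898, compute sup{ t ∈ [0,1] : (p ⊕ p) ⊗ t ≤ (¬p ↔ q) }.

0.199

p ⊕ p = min(1, 0.903 + 0.903) = min(1, 1.806) = 1.000
So the left factor is p ⊕ p = 1.000.
¬p = 1 − 0.903 = 0.097
¬p ↔ q = 1 − |0.097 − 0.898| = 1 − 0.801 = 0.199
So the right-hand bound is ¬p ↔ q = 0.199.
The residuum of the Łukasiewicz t-norm gives the supremum: min(1, 1 − 1.000 + 0.199).
1 − 1.000 + 0.199 = 0.199, so t = min(1, 0.199) = 0.199.
Check: 1.000 ⊗ 0.199 = max(0, 0.199) = 0.199 ≤ 0.199.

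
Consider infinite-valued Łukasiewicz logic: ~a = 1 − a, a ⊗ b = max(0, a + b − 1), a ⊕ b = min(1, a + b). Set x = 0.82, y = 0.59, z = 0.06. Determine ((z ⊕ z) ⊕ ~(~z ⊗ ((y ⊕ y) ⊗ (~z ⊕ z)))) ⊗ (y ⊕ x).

z ⊕ z = min(1, 0.06 + 0.06) = min(1, 0.12) = 0.12
~z = 1 − 0.06 = 0.94
y ⊕ y = min(1, 0.59 + 0.59) = min(1, 1.18) = 1.00
~z ⊕ z = min(1, 0.94 + 0.06) = min(1, 1.00) = 1.00
(y ⊕ y) ⊗ (~z ⊕ z) = max(0, 1.00 + 1.00 − 1) = max(0, 1.00) = 1.00
~z ⊗ ((y ⊕ y) ⊗ (~z ⊕ z)) = max(0, 0.94 + 1.00 − 1) = max(0, 0.94) = 0.94
~(~z ⊗ ((y ⊕ y) ⊗ (~z ⊕ z))) = 1 − 0.94 = 0.06
(z ⊕ z) ⊕ ~(~z ⊗ ((y ⊕ y) ⊗ (~z ⊕ z))) = min(1, 0.12 + 0.06) = min(1, 0.18) = 0.18
y ⊕ x = min(1, 0.59 + 0.82) = min(1, 1.41) = 1.00
((z ⊕ z) ⊕ ~(~z ⊗ ((y ⊕ y) ⊗ (~z ⊕ z)))) ⊗ (y ⊕ x) = max(0, 0.18 + 1.00 − 1) = max(0, 0.18) = 0.18

0.18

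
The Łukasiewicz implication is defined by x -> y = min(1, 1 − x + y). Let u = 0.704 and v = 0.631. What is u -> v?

0.927

u -> v = min(1, 1 − 0.704 + 0.631) = min(1, 0.927) = 0.927
For comparison, the Gödel implication (1 if x ≤ y else y) would give 0.631.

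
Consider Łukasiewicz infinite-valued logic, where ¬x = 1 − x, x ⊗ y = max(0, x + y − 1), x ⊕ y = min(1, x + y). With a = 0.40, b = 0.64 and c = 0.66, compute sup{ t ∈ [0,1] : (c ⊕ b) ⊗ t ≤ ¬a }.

0.60

c ⊕ b = min(1, 0.66 + 0.64) = min(1, 1.30) = 1.00
So the left factor is c ⊕ b = 1.00.
¬a = 1 − 0.40 = 0.60
So the right-hand bound is ¬a = 0.60.
The residuum of the Łukasiewicz t-norm gives the supremum: min(1, 1 − 1.00 + 0.60).
1 − 1.00 + 0.60 = 0.60, so t = min(1, 0.60) = 0.60.
Check: 1.00 ⊗ 0.60 = max(0, 0.60) = 0.60 ≤ 0.60.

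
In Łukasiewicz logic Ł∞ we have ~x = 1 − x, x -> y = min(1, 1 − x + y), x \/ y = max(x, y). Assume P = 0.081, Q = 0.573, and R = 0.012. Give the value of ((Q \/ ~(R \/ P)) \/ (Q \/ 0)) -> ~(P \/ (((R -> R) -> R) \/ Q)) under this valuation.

R \/ P = max(0.012, 0.081) = 0.081
~(R \/ P) = 1 − 0.081 = 0.919
Q \/ ~(R \/ P) = max(0.573, 0.919) = 0.919
Q \/ 0 = max(0.573, 0.000) = 0.573
(Q \/ ~(R \/ P)) \/ (Q \/ 0) = max(0.919, 0.573) = 0.919
R -> R = min(1, 1 − 0.012 + 0.012) = min(1, 1.000) = 1.000
(R -> R) -> R = min(1, 1 − 1.000 + 0.012) = min(1, 0.012) = 0.012
((R -> R) -> R) \/ Q = max(0.012, 0.573) = 0.573
P \/ (((R -> R) -> R) \/ Q) = max(0.081, 0.573) = 0.573
~(P \/ (((R -> R) -> R) \/ Q)) = 1 − 0.573 = 0.427
((Q \/ ~(R \/ P)) \/ (Q \/ 0)) -> ~(P \/ (((R -> R) -> R) \/ Q)) = min(1, 1 − 0.919 + 0.427) = min(1, 0.508) = 0.508

0.508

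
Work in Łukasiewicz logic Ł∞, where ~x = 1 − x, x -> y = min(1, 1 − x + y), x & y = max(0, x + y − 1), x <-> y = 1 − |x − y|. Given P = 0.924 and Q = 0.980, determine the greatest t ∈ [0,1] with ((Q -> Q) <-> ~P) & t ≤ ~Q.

Q -> Q = min(1, 1 − 0.980 + 0.980) = min(1, 1.000) = 1.000
~P = 1 − 0.924 = 0.076
(Q -> Q) <-> ~P = 1 − |1.000 − 0.076| = 1 − 0.924 = 0.076
So the left factor is (Q -> Q) <-> ~P = 0.076.
~Q = 1 − 0.980 = 0.020
So the right-hand bound is ~Q = 0.020.
The residuum of the Łukasiewicz t-norm gives the supremum: min(1, 1 − 0.076 + 0.020).
1 − 0.076 + 0.020 = 0.944, so t = min(1, 0.944) = 0.944.
Check: 0.076 & 0.944 = max(0, 0.020) = 0.020 ≤ 0.020.

0.944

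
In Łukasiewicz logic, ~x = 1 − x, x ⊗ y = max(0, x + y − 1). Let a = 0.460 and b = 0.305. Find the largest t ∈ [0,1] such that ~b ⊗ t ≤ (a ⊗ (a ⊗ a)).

~b = 1 − 0.305 = 0.695
So the left factor is ~b = 0.695.
a ⊗ a = max(0, 0.460 + 0.460 − 1) = max(0, -0.080) = 0.000
a ⊗ (a ⊗ a) = max(0, 0.460 + 0.000 − 1) = max(0, -0.540) = 0.000
So the right-hand bound is a ⊗ (a ⊗ a) = 0.000.
The residuum of the Łukasiewicz t-norm gives the supremum: min(1, 1 − 0.695 + 0.000).
1 − 0.695 + 0.000 = 0.305, so t = min(1, 0.305) = 0.305.
Check: 0.695 ⊗ 0.305 = max(0, 0.000) = 0.000 ≤ 0.000.

0.305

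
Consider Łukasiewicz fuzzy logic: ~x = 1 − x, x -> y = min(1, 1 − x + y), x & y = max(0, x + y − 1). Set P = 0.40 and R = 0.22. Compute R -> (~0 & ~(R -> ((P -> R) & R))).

0.96

~0 = 1 − 0.00 = 1.00
P -> R = min(1, 1 − 0.40 + 0.22) = min(1, 0.82) = 0.82
(P -> R) & R = max(0, 0.82 + 0.22 − 1) = max(0, 0.04) = 0.04
R -> ((P -> R) & R) = min(1, 1 − 0.22 + 0.04) = min(1, 0.82) = 0.82
~(R -> ((P -> R) & R)) = 1 − 0.82 = 0.18
~0 & ~(R -> ((P -> R) & R)) = max(0, 1.00 + 0.18 − 1) = max(0, 0.18) = 0.18
R -> (~0 & ~(R -> ((P -> R) & R))) = min(1, 1 − 0.22 + 0.18) = min(1, 0.96) = 0.96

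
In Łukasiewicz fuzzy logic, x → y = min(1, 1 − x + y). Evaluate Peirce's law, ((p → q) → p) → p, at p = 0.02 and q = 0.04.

1.00

p → q = min(1, 1 − 0.02 + 0.04) = min(1, 1.02) = 1.00
(p → q) → p = min(1, 1 − 1.00 + 0.02) = min(1, 0.02) = 0.02
((p → q) → p) → p = min(1, 1 − 0.02 + 0.02) = min(1, 1.00) = 1.00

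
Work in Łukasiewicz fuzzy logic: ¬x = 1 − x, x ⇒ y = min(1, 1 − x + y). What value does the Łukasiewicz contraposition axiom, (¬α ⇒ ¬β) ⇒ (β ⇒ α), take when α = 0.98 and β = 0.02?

¬α = 1 − 0.98 = 0.02
¬β = 1 − 0.02 = 0.98
¬α ⇒ ¬β = min(1, 1 − 0.02 + 0.98) = min(1, 1.96) = 1.00
β ⇒ α = min(1, 1 − 0.02 + 0.98) = min(1, 1.96) = 1.00
(¬α ⇒ ¬β) ⇒ (β ⇒ α) = min(1, 1 − 1.00 + 1.00) = min(1, 1.00) = 1.00
(As expected: an axiom of Ł∞, always 1.)

1.00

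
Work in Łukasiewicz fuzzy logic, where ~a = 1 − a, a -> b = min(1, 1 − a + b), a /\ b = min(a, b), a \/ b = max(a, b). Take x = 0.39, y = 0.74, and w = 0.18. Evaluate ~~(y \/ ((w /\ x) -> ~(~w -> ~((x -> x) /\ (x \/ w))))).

w /\ x = min(0.18, 0.39) = 0.18
~w = 1 − 0.18 = 0.82
x -> x = min(1, 1 − 0.39 + 0.39) = min(1, 1.00) = 1.00
x \/ w = max(0.39, 0.18) = 0.39
(x -> x) /\ (x \/ w) = min(1.00, 0.39) = 0.39
~((x -> x) /\ (x \/ w)) = 1 − 0.39 = 0.61
~w -> ~((x -> x) /\ (x \/ w)) = min(1, 1 − 0.82 + 0.61) = min(1, 0.79) = 0.79
~(~w -> ~((x -> x) /\ (x \/ w))) = 1 − 0.79 = 0.21
(w /\ x) -> ~(~w -> ~((x -> x) /\ (x \/ w))) = min(1, 1 − 0.18 + 0.21) = min(1, 1.03) = 1.00
y \/ ((w /\ x) -> ~(~w -> ~((x -> x) /\ (x \/ w)))) = max(0.74, 1.00) = 1.00
~(y \/ ((w /\ x) -> ~(~w -> ~((x -> x) /\ (x \/ w))))) = 1 − 1.00 = 0.00
~~(y \/ ((w /\ x) -> ~(~w -> ~((x -> x) /\ (x \/ w))))) = 1 − 0.00 = 1.00

1.00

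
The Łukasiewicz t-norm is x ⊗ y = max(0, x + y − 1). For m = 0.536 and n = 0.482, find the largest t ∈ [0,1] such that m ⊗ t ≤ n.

The residuum of the Łukasiewicz t-norm gives the supremum: min(1, 1 − 0.536 + 0.482).
1 − 0.536 + 0.482 = 0.946, so t = min(1, 0.946) = 0.946.
Check: 0.536 ⊗ 0.946 = max(0, 0.482) = 0.482 ≤ 0.482.

0.946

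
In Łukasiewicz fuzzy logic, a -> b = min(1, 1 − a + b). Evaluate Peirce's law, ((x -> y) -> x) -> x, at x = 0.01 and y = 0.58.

x -> y = min(1, 1 − 0.01 + 0.58) = min(1, 1.57) = 1.00
(x -> y) -> x = min(1, 1 − 1.00 + 0.01) = min(1, 0.01) = 0.01
((x -> y) -> x) -> x = min(1, 1 − 0.01 + 0.01) = min(1, 1.00) = 1.00

1.00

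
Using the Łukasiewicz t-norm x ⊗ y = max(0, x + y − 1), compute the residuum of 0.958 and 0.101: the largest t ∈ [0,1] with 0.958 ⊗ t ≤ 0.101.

The residuum of the Łukasiewicz t-norm gives the supremum: min(1, 1 − 0.958 + 0.101).
1 − 0.958 + 0.101 = 0.143, so t = min(1, 0.143) = 0.143.
Check: 0.958 ⊗ 0.143 = max(0, 0.101) = 0.101 ≤ 0.101.

0.143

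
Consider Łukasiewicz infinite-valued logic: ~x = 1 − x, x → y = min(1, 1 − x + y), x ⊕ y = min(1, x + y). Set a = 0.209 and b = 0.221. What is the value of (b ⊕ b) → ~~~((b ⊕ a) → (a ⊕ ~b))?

b ⊕ b = min(1, 0.221 + 0.221) = min(1, 0.442) = 0.442
b ⊕ a = min(1, 0.221 + 0.209) = min(1, 0.430) = 0.430
~b = 1 − 0.221 = 0.779
a ⊕ ~b = min(1, 0.209 + 0.779) = min(1, 0.988) = 0.988
(b ⊕ a) → (a ⊕ ~b) = min(1, 1 − 0.430 + 0.988) = min(1, 1.558) = 1.000
~((b ⊕ a) → (a ⊕ ~b)) = 1 − 1.000 = 0.000
~~((b ⊕ a) → (a ⊕ ~b)) = 1 − 0.000 = 1.000
~~~((b ⊕ a) → (a ⊕ ~b)) = 1 − 1.000 = 0.000
(b ⊕ b) → ~~~((b ⊕ a) → (a ⊕ ~b)) = min(1, 1 − 0.442 + 0.000) = min(1, 0.558) = 0.558

0.558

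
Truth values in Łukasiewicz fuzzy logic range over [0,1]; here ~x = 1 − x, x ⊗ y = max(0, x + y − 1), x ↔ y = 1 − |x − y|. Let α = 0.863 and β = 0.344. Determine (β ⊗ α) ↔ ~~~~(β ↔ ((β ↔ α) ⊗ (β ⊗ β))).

0.551

β ⊗ α = max(0, 0.344 + 0.863 − 1) = max(0, 0.207) = 0.207
β ↔ α = 1 − |0.344 − 0.863| = 1 − 0.519 = 0.481
β ⊗ β = max(0, 0.344 + 0.344 − 1) = max(0, -0.312) = 0.000
(β ↔ α) ⊗ (β ⊗ β) = max(0, 0.481 + 0.000 − 1) = max(0, -0.519) = 0.000
β ↔ ((β ↔ α) ⊗ (β ⊗ β)) = 1 − |0.344 − 0.000| = 1 − 0.344 = 0.656
~(β ↔ ((β ↔ α) ⊗ (β ⊗ β))) = 1 − 0.656 = 0.344
~~(β ↔ ((β ↔ α) ⊗ (β ⊗ β))) = 1 − 0.344 = 0.656
~~~(β ↔ ((β ↔ α) ⊗ (β ⊗ β))) = 1 − 0.656 = 0.344
~~~~(β ↔ ((β ↔ α) ⊗ (β ⊗ β))) = 1 − 0.344 = 0.656
(β ⊗ α) ↔ ~~~~(β ↔ ((β ↔ α) ⊗ (β ⊗ β))) = 1 − |0.207 − 0.656| = 1 − 0.449 = 0.551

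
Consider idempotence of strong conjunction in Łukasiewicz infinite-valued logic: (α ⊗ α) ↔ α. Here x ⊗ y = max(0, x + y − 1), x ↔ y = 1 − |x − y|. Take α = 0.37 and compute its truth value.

0.63

α ⊗ α = max(0, 0.37 + 0.37 − 1) = max(0, -0.26) = 0.00
(α ⊗ α) ↔ α = 1 − |0.00 − 0.37| = 1 − 0.37 = 0.63
(The value 0.63 < 1 shows this instance is not satisfied; fails in Ł∞ since a ⊗ a = max(0, 2a−1) ≠ a in general.)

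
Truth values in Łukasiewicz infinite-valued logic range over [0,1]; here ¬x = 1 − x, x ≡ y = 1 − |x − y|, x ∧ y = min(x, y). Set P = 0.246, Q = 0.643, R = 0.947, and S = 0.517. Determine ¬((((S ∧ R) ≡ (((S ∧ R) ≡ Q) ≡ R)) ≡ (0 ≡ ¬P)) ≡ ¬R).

S ∧ R = min(0.517, 0.947) = 0.517
(S ∧ R) ≡ Q = 1 − |0.517 − 0.643| = 1 − 0.126 = 0.874
((S ∧ R) ≡ Q) ≡ R = 1 − |0.874 − 0.947| = 1 − 0.073 = 0.927
(S ∧ R) ≡ (((S ∧ R) ≡ Q) ≡ R) = 1 − |0.517 − 0.927| = 1 − 0.410 = 0.590
¬P = 1 − 0.246 = 0.754
0 ≡ ¬P = 1 − |0.000 − 0.754| = 1 − 0.754 = 0.246
((S ∧ R) ≡ (((S ∧ R) ≡ Q) ≡ R)) ≡ (0 ≡ ¬P) = 1 − |0.590 − 0.246| = 1 − 0.344 = 0.656
¬R = 1 − 0.947 = 0.053
(((S ∧ R) ≡ (((S ∧ R) ≡ Q) ≡ R)) ≡ (0 ≡ ¬P)) ≡ ¬R = 1 − |0.656 − 0.053| = 1 − 0.603 = 0.397
¬((((S ∧ R) ≡ (((S ∧ R) ≡ Q) ≡ R)) ≡ (0 ≡ ¬P)) ≡ ¬R) = 1 − 0.397 = 0.603

0.603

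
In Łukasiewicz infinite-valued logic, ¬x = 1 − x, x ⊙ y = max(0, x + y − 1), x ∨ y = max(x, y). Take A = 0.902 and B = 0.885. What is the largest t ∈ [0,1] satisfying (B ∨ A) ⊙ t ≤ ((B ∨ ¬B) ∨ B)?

0.983

B ∨ A = max(0.885, 0.902) = 0.902
So the left factor is B ∨ A = 0.902.
¬B = 1 − 0.885 = 0.115
B ∨ ¬B = max(0.885, 0.115) = 0.885
(B ∨ ¬B) ∨ B = max(0.885, 0.885) = 0.885
So the right-hand bound is (B ∨ ¬B) ∨ B = 0.885.
The residuum of the Łukasiewicz t-norm gives the supremum: min(1, 1 − 0.902 + 0.885).
1 − 0.902 + 0.885 = 0.983, so t = min(1, 0.983) = 0.983.
Check: 0.902 ⊙ 0.983 = max(0, 0.885) = 0.885 ≤ 0.885.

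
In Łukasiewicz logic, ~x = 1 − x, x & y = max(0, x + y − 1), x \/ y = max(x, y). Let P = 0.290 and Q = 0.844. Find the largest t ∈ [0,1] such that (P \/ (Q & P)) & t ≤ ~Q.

Q & P = max(0, 0.844 + 0.290 − 1) = max(0, 0.134) = 0.134
P \/ (Q & P) = max(0.290, 0.134) = 0.290
So the left factor is P \/ (Q & P) = 0.290.
~Q = 1 − 0.844 = 0.156
So the right-hand bound is ~Q = 0.156.
The residuum of the Łukasiewicz t-norm gives the supremum: min(1, 1 − 0.290 + 0.156).
1 − 0.290 + 0.156 = 0.866, so t = min(1, 0.866) = 0.866.
Check: 0.290 & 0.866 = max(0, 0.156) = 0.156 ≤ 0.156.

0.866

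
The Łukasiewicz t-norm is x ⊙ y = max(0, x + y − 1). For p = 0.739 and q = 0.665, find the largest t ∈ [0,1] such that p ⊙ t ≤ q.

0.926

The residuum of the Łukasiewicz t-norm gives the supremum: min(1, 1 − 0.739 + 0.665).
1 − 0.739 + 0.665 = 0.926, so t = min(1, 0.926) = 0.926.
Check: 0.739 ⊙ 0.926 = max(0, 0.665) = 0.665 ≤ 0.665.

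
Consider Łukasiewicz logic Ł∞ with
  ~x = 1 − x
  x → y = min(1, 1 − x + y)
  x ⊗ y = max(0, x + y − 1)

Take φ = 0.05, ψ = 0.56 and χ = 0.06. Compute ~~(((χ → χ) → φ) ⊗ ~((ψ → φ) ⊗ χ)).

0.05

χ → χ = min(1, 1 − 0.06 + 0.06) = min(1, 1.00) = 1.00
(χ → χ) → φ = min(1, 1 − 1.00 + 0.05) = min(1, 0.05) = 0.05
ψ → φ = min(1, 1 − 0.56 + 0.05) = min(1, 0.49) = 0.49
(ψ → φ) ⊗ χ = max(0, 0.49 + 0.06 − 1) = max(0, -0.45) = 0.00
~((ψ → φ) ⊗ χ) = 1 − 0.00 = 1.00
((χ → χ) → φ) ⊗ ~((ψ → φ) ⊗ χ) = max(0, 0.05 + 1.00 − 1) = max(0, 0.05) = 0.05
~(((χ → χ) → φ) ⊗ ~((ψ → φ) ⊗ χ)) = 1 − 0.05 = 0.95
~~(((χ → χ) → φ) ⊗ ~((ψ → φ) ⊗ χ)) = 1 − 0.95 = 0.05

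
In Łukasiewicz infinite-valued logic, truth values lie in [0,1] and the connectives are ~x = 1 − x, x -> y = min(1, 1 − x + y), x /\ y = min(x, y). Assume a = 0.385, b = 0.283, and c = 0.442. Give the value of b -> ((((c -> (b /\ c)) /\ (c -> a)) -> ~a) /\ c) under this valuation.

1.000

b /\ c = min(0.283, 0.442) = 0.283
c -> (b /\ c) = min(1, 1 − 0.442 + 0.283) = min(1, 0.841) = 0.841
c -> a = min(1, 1 − 0.442 + 0.385) = min(1, 0.943) = 0.943
(c -> (b /\ c)) /\ (c -> a) = min(0.841, 0.943) = 0.841
~a = 1 − 0.385 = 0.615
((c -> (b /\ c)) /\ (c -> a)) -> ~a = min(1, 1 − 0.841 + 0.615) = min(1, 0.774) = 0.774
(((c -> (b /\ c)) /\ (c -> a)) -> ~a) /\ c = min(0.774, 0.442) = 0.442
b -> ((((c -> (b /\ c)) /\ (c -> a)) -> ~a) /\ c) = min(1, 1 − 0.283 + 0.442) = min(1, 1.159) = 1.000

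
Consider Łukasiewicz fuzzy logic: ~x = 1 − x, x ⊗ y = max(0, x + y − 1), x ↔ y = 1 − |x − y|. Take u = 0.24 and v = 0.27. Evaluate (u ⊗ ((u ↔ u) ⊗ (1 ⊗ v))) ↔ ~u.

u ↔ u = 1 − |0.24 − 0.24| = 1 − 0.00 = 1.00
1 ⊗ v = max(0, 1.00 + 0.27 − 1) = max(0, 0.27) = 0.27
(u ↔ u) ⊗ (1 ⊗ v) = max(0, 1.00 + 0.27 − 1) = max(0, 0.27) = 0.27
u ⊗ ((u ↔ u) ⊗ (1 ⊗ v)) = max(0, 0.24 + 0.27 − 1) = max(0, -0.49) = 0.00
~u = 1 − 0.24 = 0.76
(u ⊗ ((u ↔ u) ⊗ (1 ⊗ v))) ↔ ~u = 1 − |0.00 − 0.76| = 1 − 0.76 = 0.24

0.24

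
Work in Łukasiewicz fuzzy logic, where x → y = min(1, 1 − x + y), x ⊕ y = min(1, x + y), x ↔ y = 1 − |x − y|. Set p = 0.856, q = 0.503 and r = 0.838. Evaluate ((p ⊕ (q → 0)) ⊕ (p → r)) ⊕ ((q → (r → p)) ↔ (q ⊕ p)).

q → 0 = min(1, 1 − 0.503 + 0.000) = min(1, 0.497) = 0.497
p ⊕ (q → 0) = min(1, 0.856 + 0.497) = min(1, 1.353) = 1.000
p → r = min(1, 1 − 0.856 + 0.838) = min(1, 0.982) = 0.982
(p ⊕ (q → 0)) ⊕ (p → r) = min(1, 1.000 + 0.982) = min(1, 1.982) = 1.000
r → p = min(1, 1 − 0.838 + 0.856) = min(1, 1.018) = 1.000
q → (r → p) = min(1, 1 − 0.503 + 1.000) = min(1, 1.497) = 1.000
q ⊕ p = min(1, 0.503 + 0.856) = min(1, 1.359) = 1.000
(q → (r → p)) ↔ (q ⊕ p) = 1 − |1.000 − 1.000| = 1 − 0.000 = 1.000
((p ⊕ (q → 0)) ⊕ (p → r)) ⊕ ((q → (r → p)) ↔ (q ⊕ p)) = min(1, 1.000 + 1.000) = min(1, 2.000) = 1.000

1.000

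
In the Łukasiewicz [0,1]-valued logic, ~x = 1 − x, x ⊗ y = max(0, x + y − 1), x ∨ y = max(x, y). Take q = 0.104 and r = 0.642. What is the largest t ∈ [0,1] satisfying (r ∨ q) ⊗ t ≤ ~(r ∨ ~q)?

r ∨ q = max(0.642, 0.104) = 0.642
So the left factor is r ∨ q = 0.642.
~q = 1 − 0.104 = 0.896
r ∨ ~q = max(0.642, 0.896) = 0.896
~(r ∨ ~q) = 1 − 0.896 = 0.104
So the right-hand bound is ~(r ∨ ~q) = 0.104.
The residuum of the Łukasiewicz t-norm gives the supremum: min(1, 1 − 0.642 + 0.104).
1 − 0.642 + 0.104 = 0.462, so t = min(1, 0.462) = 0.462.
Check: 0.642 ⊗ 0.462 = max(0, 0.104) = 0.104 ≤ 0.104.

0.462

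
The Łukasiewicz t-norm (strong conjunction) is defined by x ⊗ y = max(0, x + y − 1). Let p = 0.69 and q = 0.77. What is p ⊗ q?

p ⊗ q = max(0, 0.69 + 0.77 − 1) = max(0, 0.46) = 0.46
For comparison, the Gödel (minimum) t-norm min(x, y) would give 0.69.

0.46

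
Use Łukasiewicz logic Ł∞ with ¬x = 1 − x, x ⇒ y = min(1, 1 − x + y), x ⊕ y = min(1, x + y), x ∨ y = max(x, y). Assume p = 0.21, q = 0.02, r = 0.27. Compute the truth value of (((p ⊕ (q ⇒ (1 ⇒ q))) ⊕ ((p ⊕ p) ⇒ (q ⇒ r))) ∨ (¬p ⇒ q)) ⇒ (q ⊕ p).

0.23

1 ⇒ q = min(1, 1 − 1.00 + 0.02) = min(1, 0.02) = 0.02
q ⇒ (1 ⇒ q) = min(1, 1 − 0.02 + 0.02) = min(1, 1.00) = 1.00
p ⊕ (q ⇒ (1 ⇒ q)) = min(1, 0.21 + 1.00) = min(1, 1.21) = 1.00
p ⊕ p = min(1, 0.21 + 0.21) = min(1, 0.42) = 0.42
q ⇒ r = min(1, 1 − 0.02 + 0.27) = min(1, 1.25) = 1.00
(p ⊕ p) ⇒ (q ⇒ r) = min(1, 1 − 0.42 + 1.00) = min(1, 1.58) = 1.00
(p ⊕ (q ⇒ (1 ⇒ q))) ⊕ ((p ⊕ p) ⇒ (q ⇒ r)) = min(1, 1.00 + 1.00) = min(1, 2.00) = 1.00
¬p = 1 − 0.21 = 0.79
¬p ⇒ q = min(1, 1 − 0.79 + 0.02) = min(1, 0.23) = 0.23
((p ⊕ (q ⇒ (1 ⇒ q))) ⊕ ((p ⊕ p) ⇒ (q ⇒ r))) ∨ (¬p ⇒ q) = max(1.00, 0.23) = 1.00
q ⊕ p = min(1, 0.02 + 0.21) = min(1, 0.23) = 0.23
(((p ⊕ (q ⇒ (1 ⇒ q))) ⊕ ((p ⊕ p) ⇒ (q ⇒ r))) ∨ (¬p ⇒ q)) ⇒ (q ⊕ p) = min(1, 1 − 1.00 + 0.23) = min(1, 0.23) = 0.23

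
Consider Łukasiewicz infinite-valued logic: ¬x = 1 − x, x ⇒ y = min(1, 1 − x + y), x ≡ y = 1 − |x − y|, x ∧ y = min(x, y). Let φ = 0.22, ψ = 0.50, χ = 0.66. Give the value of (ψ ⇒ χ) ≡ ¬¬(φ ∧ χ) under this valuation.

0.22

ψ ⇒ χ = min(1, 1 − 0.50 + 0.66) = min(1, 1.16) = 1.00
φ ∧ χ = min(0.22, 0.66) = 0.22
¬(φ ∧ χ) = 1 − 0.22 = 0.78
¬¬(φ ∧ χ) = 1 − 0.78 = 0.22
(ψ ⇒ χ) ≡ ¬¬(φ ∧ χ) = 1 − |1.00 − 0.22| = 1 − 0.78 = 0.22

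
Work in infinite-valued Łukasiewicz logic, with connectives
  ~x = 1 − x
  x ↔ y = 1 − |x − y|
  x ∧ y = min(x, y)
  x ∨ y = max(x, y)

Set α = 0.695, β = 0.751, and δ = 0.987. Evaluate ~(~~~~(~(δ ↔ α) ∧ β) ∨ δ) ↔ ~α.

0.708

δ ↔ α = 1 − |0.987 − 0.695| = 1 − 0.292 = 0.708
~(δ ↔ α) = 1 − 0.708 = 0.292
~(δ ↔ α) ∧ β = min(0.292, 0.751) = 0.292
~(~(δ ↔ α) ∧ β) = 1 − 0.292 = 0.708
~~(~(δ ↔ α) ∧ β) = 1 − 0.708 = 0.292
~~~(~(δ ↔ α) ∧ β) = 1 − 0.292 = 0.708
~~~~(~(δ ↔ α) ∧ β) = 1 − 0.708 = 0.292
~~~~(~(δ ↔ α) ∧ β) ∨ δ = max(0.292, 0.987) = 0.987
~(~~~~(~(δ ↔ α) ∧ β) ∨ δ) = 1 − 0.987 = 0.013
~α = 1 − 0.695 = 0.305
~(~~~~(~(δ ↔ α) ∧ β) ∨ δ) ↔ ~α = 1 − |0.013 − 0.305| = 1 − 0.292 = 0.708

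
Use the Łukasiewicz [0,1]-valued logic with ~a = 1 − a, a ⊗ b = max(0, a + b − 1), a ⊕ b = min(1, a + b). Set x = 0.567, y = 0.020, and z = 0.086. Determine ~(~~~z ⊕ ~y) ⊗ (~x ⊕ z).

~z = 1 − 0.086 = 0.914
~~z = 1 − 0.914 = 0.086
~~~z = 1 − 0.086 = 0.914
~y = 1 − 0.020 = 0.980
~~~z ⊕ ~y = min(1, 0.914 + 0.980) = min(1, 1.894) = 1.000
~(~~~z ⊕ ~y) = 1 − 1.000 = 0.000
~x = 1 − 0.567 = 0.433
~x ⊕ z = min(1, 0.433 + 0.086) = min(1, 0.519) = 0.519
~(~~~z ⊕ ~y) ⊗ (~x ⊕ z) = max(0, 0.000 + 0.519 − 1) = max(0, -0.481) = 0.000

0.000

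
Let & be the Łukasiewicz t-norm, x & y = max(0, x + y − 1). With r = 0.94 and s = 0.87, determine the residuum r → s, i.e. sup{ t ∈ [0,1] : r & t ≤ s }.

0.93

The residuum of the Łukasiewicz t-norm gives the supremum: min(1, 1 − 0.94 + 0.87).
1 − 0.94 + 0.87 = 0.93, so t = min(1, 0.93) = 0.93.
Check: 0.94 & 0.93 = max(0, 0.87) = 0.87 ≤ 0.87.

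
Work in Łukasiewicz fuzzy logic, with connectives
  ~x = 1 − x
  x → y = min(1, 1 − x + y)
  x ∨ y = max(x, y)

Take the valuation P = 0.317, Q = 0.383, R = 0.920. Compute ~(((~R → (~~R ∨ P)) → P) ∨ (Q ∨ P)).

0.617

~R = 1 − 0.920 = 0.080
~~R = 1 − 0.080 = 0.920
~~R ∨ P = max(0.920, 0.317) = 0.920
~R → (~~R ∨ P) = min(1, 1 − 0.080 + 0.920) = min(1, 1.840) = 1.000
(~R → (~~R ∨ P)) → P = min(1, 1 − 1.000 + 0.317) = min(1, 0.317) = 0.317
Q ∨ P = max(0.383, 0.317) = 0.383
((~R → (~~R ∨ P)) → P) ∨ (Q ∨ P) = max(0.317, 0.383) = 0.383
~(((~R → (~~R ∨ P)) → P) ∨ (Q ∨ P)) = 1 − 0.383 = 0.617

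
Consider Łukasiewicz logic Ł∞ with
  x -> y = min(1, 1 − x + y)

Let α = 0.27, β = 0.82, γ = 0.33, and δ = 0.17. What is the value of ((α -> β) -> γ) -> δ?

0.84

α -> β = min(1, 1 − 0.27 + 0.82) = min(1, 1.55) = 1.00
(α -> β) -> γ = min(1, 1 − 1.00 + 0.33) = min(1, 0.33) = 0.33
((α -> β) -> γ) -> δ = min(1, 1 − 0.33 + 0.17) = min(1, 0.84) = 0.84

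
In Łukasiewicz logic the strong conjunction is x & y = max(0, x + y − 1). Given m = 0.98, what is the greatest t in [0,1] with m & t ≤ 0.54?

The residuum of the Łukasiewicz t-norm gives the supremum: min(1, 1 − 0.98 + 0.54).
1 − 0.98 + 0.54 = 0.56, so t = min(1, 0.56) = 0.56.
Check: 0.98 & 0.56 = max(0, 0.54) = 0.54 ≤ 0.54.

0.56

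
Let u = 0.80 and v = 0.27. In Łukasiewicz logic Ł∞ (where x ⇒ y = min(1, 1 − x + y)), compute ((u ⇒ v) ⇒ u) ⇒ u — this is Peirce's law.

u ⇒ v = min(1, 1 − 0.80 + 0.27) = min(1, 0.47) = 0.47
(u ⇒ v) ⇒ u = min(1, 1 − 0.47 + 0.80) = min(1, 1.33) = 1.00
((u ⇒ v) ⇒ u) ⇒ u = min(1, 1 − 1.00 + 0.80) = min(1, 0.80) = 0.80
(The value 0.80 < 1 shows this instance is not satisfied; not a Ł∞-tautology in general.)

0.80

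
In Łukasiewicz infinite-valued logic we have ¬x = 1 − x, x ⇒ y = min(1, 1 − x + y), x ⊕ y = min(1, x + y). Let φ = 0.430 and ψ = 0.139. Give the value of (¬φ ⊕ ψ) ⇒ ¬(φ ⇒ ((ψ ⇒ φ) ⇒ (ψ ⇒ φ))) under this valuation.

0.291

¬φ = 1 − 0.430 = 0.570
¬φ ⊕ ψ = min(1, 0.570 + 0.139) = min(1, 0.709) = 0.709
ψ ⇒ φ = min(1, 1 − 0.139 + 0.430) = min(1, 1.291) = 1.000
(ψ ⇒ φ) ⇒ (ψ ⇒ φ) = min(1, 1 − 1.000 + 1.000) = min(1, 1.000) = 1.000
φ ⇒ ((ψ ⇒ φ) ⇒ (ψ ⇒ φ)) = min(1, 1 − 0.430 + 1.000) = min(1, 1.570) = 1.000
¬(φ ⇒ ((ψ ⇒ φ) ⇒ (ψ ⇒ φ))) = 1 − 1.000 = 0.000
(¬φ ⊕ ψ) ⇒ ¬(φ ⇒ ((ψ ⇒ φ) ⇒ (ψ ⇒ φ))) = min(1, 1 − 0.709 + 0.000) = min(1, 0.291) = 0.291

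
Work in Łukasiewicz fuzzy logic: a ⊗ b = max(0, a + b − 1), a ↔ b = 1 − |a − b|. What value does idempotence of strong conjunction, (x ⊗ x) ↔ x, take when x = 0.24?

x ⊗ x = max(0, 0.24 + 0.24 − 1) = max(0, -0.52) = 0.00
(x ⊗ x) ↔ x = 1 − |0.00 − 0.24| = 1 − 0.24 = 0.76
(The value 0.76 < 1 shows this instance is not satisfied; fails in Ł∞ since a ⊗ a = max(0, 2a−1) ≠ a in general.)

0.76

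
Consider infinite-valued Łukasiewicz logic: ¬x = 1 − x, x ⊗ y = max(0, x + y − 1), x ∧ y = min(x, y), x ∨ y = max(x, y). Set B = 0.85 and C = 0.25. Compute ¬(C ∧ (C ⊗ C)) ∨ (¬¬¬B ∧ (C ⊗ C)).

C ⊗ C = max(0, 0.25 + 0.25 − 1) = max(0, -0.50) = 0.00
C ∧ (C ⊗ C) = min(0.25, 0.00) = 0.00
¬(C ∧ (C ⊗ C)) = 1 − 0.00 = 1.00
¬B = 1 − 0.85 = 0.15
¬¬B = 1 − 0.15 = 0.85
¬¬¬B = 1 − 0.85 = 0.15
¬¬¬B ∧ (C ⊗ C) = min(0.15, 0.00) = 0.00
¬(C ∧ (C ⊗ C)) ∨ (¬¬¬B ∧ (C ⊗ C)) = max(1.00, 0.00) = 1.00

1.00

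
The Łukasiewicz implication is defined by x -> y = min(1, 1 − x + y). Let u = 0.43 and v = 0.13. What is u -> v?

0.70

u -> v = min(1, 1 − 0.43 + 0.13) = min(1, 0.70) = 0.70
For comparison, the Gödel implication (1 if x ≤ y else y) would give 0.13.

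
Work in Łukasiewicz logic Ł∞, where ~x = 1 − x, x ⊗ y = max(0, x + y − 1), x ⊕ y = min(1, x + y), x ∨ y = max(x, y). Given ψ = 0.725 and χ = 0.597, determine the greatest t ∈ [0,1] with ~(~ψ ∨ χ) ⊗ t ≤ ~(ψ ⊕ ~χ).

~ψ = 1 − 0.725 = 0.275
~ψ ∨ χ = max(0.275, 0.597) = 0.597
~(~ψ ∨ χ) = 1 − 0.597 = 0.403
So the left factor is ~(~ψ ∨ χ) = 0.403.
~χ = 1 − 0.597 = 0.403
ψ ⊕ ~χ = min(1, 0.725 + 0.403) = min(1, 1.128) = 1.000
~(ψ ⊕ ~χ) = 1 − 1.000 = 0.000
So the right-hand bound is ~(ψ ⊕ ~χ) = 0.000.
The residuum of the Łukasiewicz t-norm gives the supremum: min(1, 1 − 0.403 + 0.000).
1 − 0.403 + 0.000 = 0.597, so t = min(1, 0.597) = 0.597.
Check: 0.403 ⊗ 0.597 = max(0, 0.000) = 0.000 ≤ 0.000.

0.597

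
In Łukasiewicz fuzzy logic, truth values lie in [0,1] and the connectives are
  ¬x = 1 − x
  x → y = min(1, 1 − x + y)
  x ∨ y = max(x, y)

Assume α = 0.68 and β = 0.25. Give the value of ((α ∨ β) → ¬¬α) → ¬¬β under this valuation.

0.25

α ∨ β = max(0.68, 0.25) = 0.68
¬α = 1 − 0.68 = 0.32
¬¬α = 1 − 0.32 = 0.68
(α ∨ β) → ¬¬α = min(1, 1 − 0.68 + 0.68) = min(1, 1.00) = 1.00
¬β = 1 − 0.25 = 0.75
¬¬β = 1 − 0.75 = 0.25
((α ∨ β) → ¬¬α) → ¬¬β = min(1, 1 − 1.00 + 0.25) = min(1, 0.25) = 0.25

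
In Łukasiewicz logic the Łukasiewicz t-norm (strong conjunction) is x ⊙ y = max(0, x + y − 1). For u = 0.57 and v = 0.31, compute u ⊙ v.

u ⊙ v = max(0, 0.57 + 0.31 − 1) = max(0, -0.12) = 0.00
For comparison, the Gödel (minimum) t-norm min(x, y) would give 0.31.

0.00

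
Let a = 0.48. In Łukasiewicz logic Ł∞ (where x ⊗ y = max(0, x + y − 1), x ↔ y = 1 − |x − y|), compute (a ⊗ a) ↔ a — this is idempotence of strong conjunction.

0.52

a ⊗ a = max(0, 0.48 + 0.48 − 1) = max(0, -0.04) = 0.00
(a ⊗ a) ↔ a = 1 − |0.00 − 0.48| = 1 − 0.48 = 0.52
(The value 0.52 < 1 shows this instance is not satisfied; fails in Ł∞ since a ⊗ a = max(0, 2a−1) ≠ a in general.)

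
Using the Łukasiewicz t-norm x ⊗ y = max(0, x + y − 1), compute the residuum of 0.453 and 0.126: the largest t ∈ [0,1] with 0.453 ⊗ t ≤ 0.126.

The residuum of the Łukasiewicz t-norm gives the supremum: min(1, 1 − 0.453 + 0.126).
1 − 0.453 + 0.126 = 0.673, so t = min(1, 0.673) = 0.673.
Check: 0.453 ⊗ 0.673 = max(0, 0.126) = 0.126 ≤ 0.126.

0.673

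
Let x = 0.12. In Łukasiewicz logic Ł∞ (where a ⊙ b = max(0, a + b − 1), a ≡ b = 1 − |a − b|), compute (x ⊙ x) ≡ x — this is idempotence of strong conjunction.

0.88

x ⊙ x = max(0, 0.12 + 0.12 − 1) = max(0, -0.76) = 0.00
(x ⊙ x) ≡ x = 1 − |0.00 − 0.12| = 1 − 0.12 = 0.88
(The value 0.88 < 1 shows this instance is not satisfied; fails in Ł∞ since a ⊗ a = max(0, 2a−1) ≠ a in general.)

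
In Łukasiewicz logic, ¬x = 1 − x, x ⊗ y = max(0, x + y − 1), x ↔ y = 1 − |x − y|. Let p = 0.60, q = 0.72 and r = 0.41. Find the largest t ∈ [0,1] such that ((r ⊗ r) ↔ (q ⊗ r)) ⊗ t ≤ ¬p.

0.53

r ⊗ r = max(0, 0.41 + 0.41 − 1) = max(0, -0.18) = 0.00
q ⊗ r = max(0, 0.72 + 0.41 − 1) = max(0, 0.13) = 0.13
(r ⊗ r) ↔ (q ⊗ r) = 1 − |0.00 − 0.13| = 1 − 0.13 = 0.87
So the left factor is (r ⊗ r) ↔ (q ⊗ r) = 0.87.
¬p = 1 − 0.60 = 0.40
So the right-hand bound is ¬p = 0.40.
The residuum of the Łukasiewicz t-norm gives the supremum: min(1, 1 − 0.87 + 0.40).
1 − 0.87 + 0.40 = 0.53, so t = min(1, 0.53) = 0.53.
Check: 0.87 ⊗ 0.53 = max(0, 0.40) = 0.40 ≤ 0.40.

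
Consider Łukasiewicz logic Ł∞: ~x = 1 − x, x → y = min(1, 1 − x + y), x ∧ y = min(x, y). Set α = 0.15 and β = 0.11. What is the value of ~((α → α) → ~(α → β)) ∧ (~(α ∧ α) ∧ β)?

α → α = min(1, 1 − 0.15 + 0.15) = min(1, 1.00) = 1.00
α → β = min(1, 1 − 0.15 + 0.11) = min(1, 0.96) = 0.96
~(α → β) = 1 − 0.96 = 0.04
(α → α) → ~(α → β) = min(1, 1 − 1.00 + 0.04) = min(1, 0.04) = 0.04
~((α → α) → ~(α → β)) = 1 − 0.04 = 0.96
α ∧ α = min(0.15, 0.15) = 0.15
~(α ∧ α) = 1 − 0.15 = 0.85
~(α ∧ α) ∧ β = min(0.85, 0.11) = 0.11
~((α → α) → ~(α → β)) ∧ (~(α ∧ α) ∧ β) = min(0.96, 0.11) = 0.11

0.11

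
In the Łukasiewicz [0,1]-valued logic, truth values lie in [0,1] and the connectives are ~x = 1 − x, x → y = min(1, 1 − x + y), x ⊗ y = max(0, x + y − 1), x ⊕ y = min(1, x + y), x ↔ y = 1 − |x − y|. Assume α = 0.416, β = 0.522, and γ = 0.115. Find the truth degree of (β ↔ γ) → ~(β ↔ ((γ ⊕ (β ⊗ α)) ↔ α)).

0.584

β ↔ γ = 1 − |0.522 − 0.115| = 1 − 0.407 = 0.593
β ⊗ α = max(0, 0.522 + 0.416 − 1) = max(0, -0.062) = 0.000
γ ⊕ (β ⊗ α) = min(1, 0.115 + 0.000) = min(1, 0.115) = 0.115
(γ ⊕ (β ⊗ α)) ↔ α = 1 − |0.115 − 0.416| = 1 − 0.301 = 0.699
β ↔ ((γ ⊕ (β ⊗ α)) ↔ α) = 1 − |0.522 − 0.699| = 1 − 0.177 = 0.823
~(β ↔ ((γ ⊕ (β ⊗ α)) ↔ α)) = 1 − 0.823 = 0.177
(β ↔ γ) → ~(β ↔ ((γ ⊕ (β ⊗ α)) ↔ α)) = min(1, 1 − 0.593 + 0.177) = min(1, 0.584) = 0.584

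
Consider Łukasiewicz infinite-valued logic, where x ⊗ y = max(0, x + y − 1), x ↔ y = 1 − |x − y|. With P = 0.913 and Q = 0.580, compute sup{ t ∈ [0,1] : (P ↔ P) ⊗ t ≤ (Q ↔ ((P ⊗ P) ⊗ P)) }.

P ↔ P = 1 − |0.913 − 0.913| = 1 − 0.000 = 1.000
So the left factor is P ↔ P = 1.000.
P ⊗ P = max(0, 0.913 + 0.913 − 1) = max(0, 0.826) = 0.826
(P ⊗ P) ⊗ P = max(0, 0.826 + 0.913 − 1) = max(0, 0.739) = 0.739
Q ↔ ((P ⊗ P) ⊗ P) = 1 − |0.580 − 0.739| = 1 − 0.159 = 0.841
So the right-hand bound is Q ↔ ((P ⊗ P) ⊗ P) = 0.841.
The residuum of the Łukasiewicz t-norm gives the supremum: min(1, 1 − 1.000 + 0.841).
1 − 1.000 + 0.841 = 0.841, so t = min(1, 0.841) = 0.841.
Check: 1.000 ⊗ 0.841 = max(0, 0.841) = 0.841 ≤ 0.841.

0.841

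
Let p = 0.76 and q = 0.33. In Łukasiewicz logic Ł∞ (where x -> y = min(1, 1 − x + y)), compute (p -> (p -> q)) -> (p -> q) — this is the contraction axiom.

0.76

p -> q = min(1, 1 − 0.76 + 0.33) = min(1, 0.57) = 0.57
p -> (p -> q) = min(1, 1 − 0.76 + 0.57) = min(1, 0.81) = 0.81
(p -> (p -> q)) -> (p -> q) = min(1, 1 − 0.81 + 0.57) = min(1, 0.76) = 0.76
(The value 0.76 < 1 shows this instance is not satisfied; fails in Ł∞ (the t-norm is not idempotent).)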